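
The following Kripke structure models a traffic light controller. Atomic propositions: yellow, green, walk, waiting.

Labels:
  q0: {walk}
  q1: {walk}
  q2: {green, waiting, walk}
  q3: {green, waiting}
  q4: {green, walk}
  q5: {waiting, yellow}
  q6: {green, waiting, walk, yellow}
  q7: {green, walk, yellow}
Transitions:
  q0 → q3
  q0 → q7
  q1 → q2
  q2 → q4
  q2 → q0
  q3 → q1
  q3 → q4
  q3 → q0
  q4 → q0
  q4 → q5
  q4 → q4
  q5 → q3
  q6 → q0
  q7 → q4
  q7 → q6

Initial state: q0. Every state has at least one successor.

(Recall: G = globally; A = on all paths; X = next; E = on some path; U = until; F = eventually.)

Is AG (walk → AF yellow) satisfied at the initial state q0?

States satisfying walk → AF yellow: {q3, q5, q6, q7}.
States satisfying AG (walk → AF yellow): ∅.
q0 is reachable from q0 and violates walk → AF yellow, so AG fails at q0.
q0 ∉ Sat(AG (walk → AF yellow)).

Violated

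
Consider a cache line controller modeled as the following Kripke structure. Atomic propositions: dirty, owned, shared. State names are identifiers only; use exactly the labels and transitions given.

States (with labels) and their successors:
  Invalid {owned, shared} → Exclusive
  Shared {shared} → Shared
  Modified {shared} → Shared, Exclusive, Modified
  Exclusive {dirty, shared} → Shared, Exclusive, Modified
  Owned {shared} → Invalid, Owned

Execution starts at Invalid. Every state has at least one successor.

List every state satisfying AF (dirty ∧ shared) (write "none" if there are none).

{Invalid, Exclusive}

States satisfying dirty ∧ shared: {Exclusive}.
States satisfying AF (dirty ∧ shared): {Invalid, Exclusive}.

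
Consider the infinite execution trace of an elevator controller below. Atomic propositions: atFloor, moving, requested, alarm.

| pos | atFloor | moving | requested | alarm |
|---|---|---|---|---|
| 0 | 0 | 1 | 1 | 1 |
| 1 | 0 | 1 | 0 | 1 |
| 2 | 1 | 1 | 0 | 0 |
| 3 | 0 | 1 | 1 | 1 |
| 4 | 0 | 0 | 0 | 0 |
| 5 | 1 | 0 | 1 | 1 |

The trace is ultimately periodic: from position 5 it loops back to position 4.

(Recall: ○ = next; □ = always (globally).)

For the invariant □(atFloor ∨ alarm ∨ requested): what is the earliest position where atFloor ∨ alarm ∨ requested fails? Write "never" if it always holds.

Check atFloor ∨ alarm ∨ requested at each position in order: 0 ✓, 1 ✓, 2 ✓, 3 ✓.
At position 4 the labels are {}, so atFloor ∨ alarm ∨ requested is false there. This is the first violation.

4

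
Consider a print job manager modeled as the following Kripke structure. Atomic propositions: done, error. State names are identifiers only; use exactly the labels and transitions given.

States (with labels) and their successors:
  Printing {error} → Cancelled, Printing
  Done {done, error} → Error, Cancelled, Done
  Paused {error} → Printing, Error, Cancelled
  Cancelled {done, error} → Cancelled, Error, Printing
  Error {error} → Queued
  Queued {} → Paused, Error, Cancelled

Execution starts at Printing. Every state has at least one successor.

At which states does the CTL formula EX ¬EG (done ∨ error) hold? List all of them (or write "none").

States satisfying ¬EG (done ∨ error): {Error, Queued}.
States satisfying EX ¬EG (done ∨ error): {Done, Paused, Cancelled, Error, Queued}.

{Done, Paused, Cancelled, Error, Queued}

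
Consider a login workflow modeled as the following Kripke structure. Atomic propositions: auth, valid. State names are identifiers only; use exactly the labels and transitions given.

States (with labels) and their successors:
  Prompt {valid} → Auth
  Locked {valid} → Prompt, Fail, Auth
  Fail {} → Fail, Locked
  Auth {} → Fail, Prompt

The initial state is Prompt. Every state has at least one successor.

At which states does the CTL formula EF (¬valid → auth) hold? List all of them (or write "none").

States satisfying ¬valid → auth: {Prompt, Locked}.
States satisfying EF (¬valid → auth): {Prompt, Locked, Fail, Auth}.

{Prompt, Locked, Fail, Auth}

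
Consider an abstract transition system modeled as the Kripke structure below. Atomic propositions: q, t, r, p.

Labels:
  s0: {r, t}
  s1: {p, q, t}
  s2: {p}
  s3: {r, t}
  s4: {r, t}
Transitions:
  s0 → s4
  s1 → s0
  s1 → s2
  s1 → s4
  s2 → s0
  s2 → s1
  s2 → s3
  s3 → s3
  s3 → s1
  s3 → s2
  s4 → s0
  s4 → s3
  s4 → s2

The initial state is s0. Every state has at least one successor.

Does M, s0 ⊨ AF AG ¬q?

States satisfying AG ¬q: ∅.
States satisfying AF AG ¬q: ∅.
There is a path from s0 along which AG ¬q never holds.
s0 ∉ Sat(AF AG ¬q).

No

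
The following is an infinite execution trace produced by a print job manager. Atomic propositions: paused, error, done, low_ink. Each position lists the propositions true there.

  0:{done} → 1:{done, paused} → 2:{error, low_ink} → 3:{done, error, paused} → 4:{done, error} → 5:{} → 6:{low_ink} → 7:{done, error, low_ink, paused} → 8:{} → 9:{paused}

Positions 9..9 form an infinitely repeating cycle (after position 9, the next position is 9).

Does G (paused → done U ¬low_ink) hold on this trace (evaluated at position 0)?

Yes

paused → done U ¬low_ink holds at every position 0..9, and those are all positions ever visited, so G (paused → done U ¬low_ink) holds.
Positions where paused holds: 1, 3, 7, 9.
Check done U ¬low_ink at each: 1→ok, 3→ok, 7→ok, 9→ok.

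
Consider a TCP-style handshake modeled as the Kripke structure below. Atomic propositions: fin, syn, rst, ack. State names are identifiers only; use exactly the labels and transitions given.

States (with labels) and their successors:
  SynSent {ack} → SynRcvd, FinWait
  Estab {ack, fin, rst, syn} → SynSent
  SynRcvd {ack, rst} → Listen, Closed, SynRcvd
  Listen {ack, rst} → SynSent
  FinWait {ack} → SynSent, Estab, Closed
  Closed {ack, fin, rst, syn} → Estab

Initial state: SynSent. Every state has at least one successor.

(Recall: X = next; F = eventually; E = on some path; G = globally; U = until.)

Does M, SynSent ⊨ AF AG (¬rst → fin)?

Does not hold

States satisfying AG (¬rst → fin): ∅.
States satisfying AF AG (¬rst → fin): ∅.
There is a path from SynSent along which AG (¬rst → fin) never holds.
SynSent ∉ Sat(AF AG (¬rst → fin)).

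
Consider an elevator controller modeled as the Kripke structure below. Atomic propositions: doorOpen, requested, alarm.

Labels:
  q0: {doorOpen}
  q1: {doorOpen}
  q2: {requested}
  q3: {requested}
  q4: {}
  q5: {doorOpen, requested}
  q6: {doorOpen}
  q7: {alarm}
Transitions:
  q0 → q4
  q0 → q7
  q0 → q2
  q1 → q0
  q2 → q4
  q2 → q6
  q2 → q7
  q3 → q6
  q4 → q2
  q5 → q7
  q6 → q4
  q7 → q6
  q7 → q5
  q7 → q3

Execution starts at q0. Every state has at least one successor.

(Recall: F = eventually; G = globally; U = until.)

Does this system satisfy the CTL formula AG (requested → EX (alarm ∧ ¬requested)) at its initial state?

States satisfying requested → EX (alarm ∧ ¬requested): {q0, q1, q2, q4, q5, q6, q7}.
States satisfying AG (requested → EX (alarm ∧ ¬requested)): ∅.
q3 is reachable from q0 and violates requested → EX (alarm ∧ ¬requested), so AG fails at q0.
q0 ∉ Sat(AG (requested → EX (alarm ∧ ¬requested))).

No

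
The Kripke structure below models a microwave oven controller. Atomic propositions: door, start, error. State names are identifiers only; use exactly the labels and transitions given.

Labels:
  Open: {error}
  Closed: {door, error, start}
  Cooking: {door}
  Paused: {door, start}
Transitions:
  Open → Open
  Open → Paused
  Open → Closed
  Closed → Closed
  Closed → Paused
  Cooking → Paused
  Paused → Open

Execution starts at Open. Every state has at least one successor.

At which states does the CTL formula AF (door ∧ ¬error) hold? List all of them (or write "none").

States satisfying door ∧ ¬error: {Cooking, Paused}.
States satisfying AF (door ∧ ¬error): {Cooking, Paused}.

{Cooking, Paused}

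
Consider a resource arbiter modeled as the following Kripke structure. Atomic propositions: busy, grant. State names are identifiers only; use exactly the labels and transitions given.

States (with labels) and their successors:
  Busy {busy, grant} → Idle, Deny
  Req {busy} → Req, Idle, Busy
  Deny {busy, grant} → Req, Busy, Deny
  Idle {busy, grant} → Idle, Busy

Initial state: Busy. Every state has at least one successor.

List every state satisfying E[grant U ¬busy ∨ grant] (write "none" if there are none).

{Busy, Deny, Idle}

States satisfying grant: {Busy, Deny, Idle}.
States satisfying ¬busy ∨ grant: {Busy, Deny, Idle}.
States satisfying E[grant U ¬busy ∨ grant]: {Busy, Deny, Idle}.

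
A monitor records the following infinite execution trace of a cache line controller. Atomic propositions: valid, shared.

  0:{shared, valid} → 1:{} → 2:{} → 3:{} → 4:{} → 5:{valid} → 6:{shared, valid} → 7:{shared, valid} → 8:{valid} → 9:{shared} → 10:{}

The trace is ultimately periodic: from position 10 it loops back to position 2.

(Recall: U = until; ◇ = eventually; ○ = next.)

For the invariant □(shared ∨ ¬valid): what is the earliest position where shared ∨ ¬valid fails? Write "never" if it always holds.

5

Check shared ∨ ¬valid at each position in order: 0 ✓, 1 ✓, 2 ✓, 3 ✓, 4 ✓.
At position 5 the labels are {valid}, so shared ∨ ¬valid is false there. This is the first violation.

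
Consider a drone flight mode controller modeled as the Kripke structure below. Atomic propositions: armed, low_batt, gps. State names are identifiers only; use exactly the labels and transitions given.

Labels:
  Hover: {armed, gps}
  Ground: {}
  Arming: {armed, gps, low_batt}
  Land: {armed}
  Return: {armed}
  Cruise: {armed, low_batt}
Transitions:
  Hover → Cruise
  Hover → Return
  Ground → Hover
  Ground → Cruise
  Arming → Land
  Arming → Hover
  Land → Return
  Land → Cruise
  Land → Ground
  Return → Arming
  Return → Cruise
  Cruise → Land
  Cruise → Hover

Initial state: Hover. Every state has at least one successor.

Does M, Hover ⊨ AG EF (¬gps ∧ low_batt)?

States satisfying EF (¬gps ∧ low_batt): {Hover, Ground, Arming, Land, Return, Cruise}.
States satisfying AG EF (¬gps ∧ low_batt): {Hover, Ground, Arming, Land, Return, Cruise}.
Every state reachable from Hover satisfies EF (¬gps ∧ low_batt).
Hover ∈ Sat(AG EF (¬gps ∧ low_batt)).

Satisfied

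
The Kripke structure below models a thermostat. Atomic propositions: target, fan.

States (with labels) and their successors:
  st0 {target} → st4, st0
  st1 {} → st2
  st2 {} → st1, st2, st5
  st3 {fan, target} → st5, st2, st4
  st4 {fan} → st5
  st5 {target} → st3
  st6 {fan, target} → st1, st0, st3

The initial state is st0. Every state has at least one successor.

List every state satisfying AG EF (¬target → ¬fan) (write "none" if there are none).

{st0, st1, st2, st3, st4, st5, st6}

States satisfying EF (¬target → ¬fan): {st0, st1, st2, st3, st4, st5, st6}.
States satisfying AG EF (¬target → ¬fan): {st0, st1, st2, st3, st4, st5, st6}.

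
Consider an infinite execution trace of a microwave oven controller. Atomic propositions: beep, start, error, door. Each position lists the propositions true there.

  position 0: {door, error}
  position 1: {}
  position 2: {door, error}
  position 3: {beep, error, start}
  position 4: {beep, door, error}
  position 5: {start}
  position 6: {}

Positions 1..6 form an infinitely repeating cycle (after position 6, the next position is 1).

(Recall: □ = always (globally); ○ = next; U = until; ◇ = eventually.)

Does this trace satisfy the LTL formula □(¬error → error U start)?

¬error → error U start must hold at every position from 0 onward. It fails at position 1, so □(¬error → error U start) is false.
Positions where ¬error holds: 1, 5, 6.
Check error U start at each: 1→fails, 5→ok, 6→fails.

Does not hold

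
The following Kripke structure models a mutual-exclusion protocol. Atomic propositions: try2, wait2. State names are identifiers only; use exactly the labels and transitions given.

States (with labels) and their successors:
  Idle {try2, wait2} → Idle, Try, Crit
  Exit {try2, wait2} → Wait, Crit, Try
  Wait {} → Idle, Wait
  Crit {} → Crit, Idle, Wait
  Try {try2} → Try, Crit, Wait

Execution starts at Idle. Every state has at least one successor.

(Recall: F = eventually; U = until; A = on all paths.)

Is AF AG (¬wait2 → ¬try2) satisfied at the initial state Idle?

States satisfying AG (¬wait2 → ¬try2): ∅.
States satisfying AF AG (¬wait2 → ¬try2): ∅.
There is a path from Idle along which AG (¬wait2 → ¬try2) never holds.
Idle ∉ Sat(AF AG (¬wait2 → ¬try2)).

Violated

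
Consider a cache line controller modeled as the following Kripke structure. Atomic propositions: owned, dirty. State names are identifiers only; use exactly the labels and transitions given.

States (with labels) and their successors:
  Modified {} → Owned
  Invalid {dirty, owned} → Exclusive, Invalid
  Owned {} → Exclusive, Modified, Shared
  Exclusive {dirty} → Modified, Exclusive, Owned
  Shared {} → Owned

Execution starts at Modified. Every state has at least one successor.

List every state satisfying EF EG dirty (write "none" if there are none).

States satisfying EG dirty: {Invalid, Exclusive}.
States satisfying EF EG dirty: {Modified, Invalid, Owned, Exclusive, Shared}.

{Modified, Invalid, Owned, Exclusive, Shared}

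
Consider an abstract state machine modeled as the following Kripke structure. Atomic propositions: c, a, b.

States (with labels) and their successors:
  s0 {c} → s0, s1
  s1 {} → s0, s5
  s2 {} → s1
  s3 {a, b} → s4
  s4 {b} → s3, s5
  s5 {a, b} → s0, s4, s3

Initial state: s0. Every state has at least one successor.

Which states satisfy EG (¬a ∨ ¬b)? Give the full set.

States satisfying ¬a ∨ ¬b: {s0, s1, s2, s4}.
States satisfying EG (¬a ∨ ¬b): {s0, s1, s2}.

{s0, s1, s2}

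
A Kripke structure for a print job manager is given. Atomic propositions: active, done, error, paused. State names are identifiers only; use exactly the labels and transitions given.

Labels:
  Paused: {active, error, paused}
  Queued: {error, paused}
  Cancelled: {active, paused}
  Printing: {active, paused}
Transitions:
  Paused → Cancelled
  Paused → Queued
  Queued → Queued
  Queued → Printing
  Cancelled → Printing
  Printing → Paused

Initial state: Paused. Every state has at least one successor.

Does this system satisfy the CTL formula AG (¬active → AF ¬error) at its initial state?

Violated

States satisfying ¬active → AF ¬error: {Paused, Cancelled, Printing}.
States satisfying AG (¬active → AF ¬error): ∅.
Queued is reachable from Paused and violates ¬active → AF ¬error, so AG fails at Paused.
Paused ∉ Sat(AG (¬active → AF ¬error)).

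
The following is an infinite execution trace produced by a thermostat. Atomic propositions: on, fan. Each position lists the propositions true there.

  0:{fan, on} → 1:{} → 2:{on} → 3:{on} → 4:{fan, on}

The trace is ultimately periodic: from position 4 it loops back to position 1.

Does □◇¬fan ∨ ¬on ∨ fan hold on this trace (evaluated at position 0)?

◇¬fan holds at every position 0..4, and those are all positions ever visited, so □◇¬fan holds.
At position 0: □◇¬fan is true; ¬on ∨ fan is true; so □◇¬fan ∨ ¬on ∨ fan is true.

Holds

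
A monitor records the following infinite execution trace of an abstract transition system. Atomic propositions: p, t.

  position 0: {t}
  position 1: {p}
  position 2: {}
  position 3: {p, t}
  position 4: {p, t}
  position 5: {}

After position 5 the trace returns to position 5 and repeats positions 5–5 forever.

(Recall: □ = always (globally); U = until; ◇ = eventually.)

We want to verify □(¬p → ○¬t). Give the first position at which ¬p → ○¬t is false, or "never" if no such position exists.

2

Check ¬p → ○¬t at each position in order: 0 ✓, 1 ✓.
At position 2 the labels are {} and the next position 3 has {p, t}, so ¬p → ○¬t is false there. This is the first violation.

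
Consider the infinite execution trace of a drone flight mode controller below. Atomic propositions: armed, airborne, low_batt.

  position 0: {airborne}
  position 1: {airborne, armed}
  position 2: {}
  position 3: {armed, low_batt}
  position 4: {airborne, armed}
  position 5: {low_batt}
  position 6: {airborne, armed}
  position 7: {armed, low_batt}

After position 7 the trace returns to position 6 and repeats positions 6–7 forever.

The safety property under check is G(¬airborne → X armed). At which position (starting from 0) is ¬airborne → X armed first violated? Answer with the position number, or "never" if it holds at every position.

¬airborne → X armed holds at every position 0..7, and those are all the positions the trace ever visits, so the invariant G(¬airborne → X armed) is never violated.

never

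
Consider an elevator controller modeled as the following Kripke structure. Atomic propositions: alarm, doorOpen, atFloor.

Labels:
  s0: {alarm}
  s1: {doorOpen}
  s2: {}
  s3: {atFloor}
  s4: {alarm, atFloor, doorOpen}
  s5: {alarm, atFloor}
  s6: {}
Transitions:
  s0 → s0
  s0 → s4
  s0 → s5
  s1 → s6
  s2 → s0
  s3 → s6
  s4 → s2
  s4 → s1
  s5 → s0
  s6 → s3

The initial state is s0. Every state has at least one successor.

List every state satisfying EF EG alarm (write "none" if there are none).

States satisfying EG alarm: {s0, s5}.
States satisfying EF EG alarm: {s0, s2, s4, s5}.

{s0, s2, s4, s5}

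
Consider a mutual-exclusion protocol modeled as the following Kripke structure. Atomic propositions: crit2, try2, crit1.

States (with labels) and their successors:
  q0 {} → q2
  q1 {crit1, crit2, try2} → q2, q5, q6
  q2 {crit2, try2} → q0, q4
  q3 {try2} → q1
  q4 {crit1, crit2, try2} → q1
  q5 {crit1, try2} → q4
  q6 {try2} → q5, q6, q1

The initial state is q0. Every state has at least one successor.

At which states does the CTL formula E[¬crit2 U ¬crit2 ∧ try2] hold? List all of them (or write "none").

{q3, q5, q6}

States satisfying ¬crit2: {q0, q3, q5, q6}.
States satisfying ¬crit2 ∧ try2: {q3, q5, q6}.
States satisfying E[¬crit2 U ¬crit2 ∧ try2]: {q3, q5, q6}.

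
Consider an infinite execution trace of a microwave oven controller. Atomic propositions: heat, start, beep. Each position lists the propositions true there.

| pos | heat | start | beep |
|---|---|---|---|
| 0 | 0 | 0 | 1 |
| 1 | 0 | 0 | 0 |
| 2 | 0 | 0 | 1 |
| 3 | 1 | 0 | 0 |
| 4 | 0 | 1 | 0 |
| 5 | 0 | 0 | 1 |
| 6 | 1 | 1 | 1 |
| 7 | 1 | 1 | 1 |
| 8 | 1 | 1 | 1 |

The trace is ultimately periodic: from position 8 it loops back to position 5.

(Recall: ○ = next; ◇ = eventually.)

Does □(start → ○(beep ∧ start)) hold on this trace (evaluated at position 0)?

start → ○(beep ∧ start) must hold at every position from 0 onward. It fails at position 4, so □(start → ○(beep ∧ start)) is false.
Positions where start holds: 4, 6, 7, 8.
Check ○(beep ∧ start) at each: 4→fails, 6→ok, 7→ok, 8→fails.

Violated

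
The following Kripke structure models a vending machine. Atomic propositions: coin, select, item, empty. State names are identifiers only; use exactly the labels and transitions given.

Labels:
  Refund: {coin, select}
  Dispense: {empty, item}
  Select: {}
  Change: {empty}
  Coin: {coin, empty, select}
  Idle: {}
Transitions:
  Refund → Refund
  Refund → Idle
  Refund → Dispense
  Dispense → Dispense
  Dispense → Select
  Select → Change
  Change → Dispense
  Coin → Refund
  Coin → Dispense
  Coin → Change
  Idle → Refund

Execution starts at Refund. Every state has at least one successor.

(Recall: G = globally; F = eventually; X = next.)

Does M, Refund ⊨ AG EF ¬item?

States satisfying EF ¬item: {Refund, Dispense, Select, Change, Coin, Idle}.
States satisfying AG EF ¬item: {Refund, Dispense, Select, Change, Coin, Idle}.
Every state reachable from Refund satisfies EF ¬item.
Refund ∈ Sat(AG EF ¬item).

Yes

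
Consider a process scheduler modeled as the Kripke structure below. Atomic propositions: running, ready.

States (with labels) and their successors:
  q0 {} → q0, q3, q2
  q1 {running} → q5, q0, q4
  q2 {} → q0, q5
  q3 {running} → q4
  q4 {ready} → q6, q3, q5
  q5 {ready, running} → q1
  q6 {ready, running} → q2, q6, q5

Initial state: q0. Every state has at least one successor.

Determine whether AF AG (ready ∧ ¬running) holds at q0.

Violated

States satisfying AG (ready ∧ ¬running): ∅.
States satisfying AF AG (ready ∧ ¬running): ∅.
There is a path from q0 along which AG (ready ∧ ¬running) never holds.
q0 ∉ Sat(AF AG (ready ∧ ¬running)).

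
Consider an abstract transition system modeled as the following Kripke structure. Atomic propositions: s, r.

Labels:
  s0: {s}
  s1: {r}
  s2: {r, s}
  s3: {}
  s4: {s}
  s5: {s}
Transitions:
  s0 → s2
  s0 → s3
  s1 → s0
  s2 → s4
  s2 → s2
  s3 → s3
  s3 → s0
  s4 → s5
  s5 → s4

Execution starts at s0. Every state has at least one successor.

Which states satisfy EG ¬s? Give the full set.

States satisfying ¬s: {s1, s3}.
States satisfying EG ¬s: {s3}.

{s3}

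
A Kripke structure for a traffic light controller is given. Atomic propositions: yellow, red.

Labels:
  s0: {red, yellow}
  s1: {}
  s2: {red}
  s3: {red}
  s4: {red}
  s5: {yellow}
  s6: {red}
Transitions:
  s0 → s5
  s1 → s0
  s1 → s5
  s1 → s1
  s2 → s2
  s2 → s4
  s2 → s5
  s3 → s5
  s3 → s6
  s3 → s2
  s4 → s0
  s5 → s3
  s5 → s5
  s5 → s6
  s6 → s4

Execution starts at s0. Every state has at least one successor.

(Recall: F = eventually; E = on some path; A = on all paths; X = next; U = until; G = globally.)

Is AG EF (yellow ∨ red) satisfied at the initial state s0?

Holds

States satisfying EF (yellow ∨ red): {s0, s1, s2, s3, s4, s5, s6}.
States satisfying AG EF (yellow ∨ red): {s0, s1, s2, s3, s4, s5, s6}.
Every state reachable from s0 satisfies EF (yellow ∨ red).
s0 ∈ Sat(AG EF (yellow ∨ red)).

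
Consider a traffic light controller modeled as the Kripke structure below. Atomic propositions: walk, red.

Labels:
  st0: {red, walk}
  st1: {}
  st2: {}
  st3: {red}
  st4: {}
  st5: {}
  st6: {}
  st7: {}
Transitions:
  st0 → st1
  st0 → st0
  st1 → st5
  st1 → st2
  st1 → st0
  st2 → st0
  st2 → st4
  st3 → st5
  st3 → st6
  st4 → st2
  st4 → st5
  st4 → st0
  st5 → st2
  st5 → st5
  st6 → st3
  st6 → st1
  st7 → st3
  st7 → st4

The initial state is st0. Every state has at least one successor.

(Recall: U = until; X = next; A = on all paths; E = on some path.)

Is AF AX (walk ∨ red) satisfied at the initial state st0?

Violated

States satisfying AX (walk ∨ red): ∅.
States satisfying AF AX (walk ∨ red): ∅.
There is a path from st0 along which AX (walk ∨ red) never holds.
st0 ∉ Sat(AF AX (walk ∨ red)).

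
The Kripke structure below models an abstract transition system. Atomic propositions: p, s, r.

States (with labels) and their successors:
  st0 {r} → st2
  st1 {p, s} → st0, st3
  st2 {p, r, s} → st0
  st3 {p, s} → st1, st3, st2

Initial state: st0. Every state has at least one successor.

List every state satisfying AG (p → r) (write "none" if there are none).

{st0, st2}

States satisfying p → r: {st0, st2}.
States satisfying AG (p → r): {st0, st2}.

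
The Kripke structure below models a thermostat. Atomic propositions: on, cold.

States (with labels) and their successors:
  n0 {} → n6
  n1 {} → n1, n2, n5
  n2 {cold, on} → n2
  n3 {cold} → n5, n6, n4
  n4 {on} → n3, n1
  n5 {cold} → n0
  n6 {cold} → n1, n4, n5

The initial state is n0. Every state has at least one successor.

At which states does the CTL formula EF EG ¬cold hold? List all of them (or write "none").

States satisfying EG ¬cold: {n1, n4}.
States satisfying EF EG ¬cold: {n0, n1, n3, n4, n5, n6}.

{n0, n1, n3, n4, n5, n6}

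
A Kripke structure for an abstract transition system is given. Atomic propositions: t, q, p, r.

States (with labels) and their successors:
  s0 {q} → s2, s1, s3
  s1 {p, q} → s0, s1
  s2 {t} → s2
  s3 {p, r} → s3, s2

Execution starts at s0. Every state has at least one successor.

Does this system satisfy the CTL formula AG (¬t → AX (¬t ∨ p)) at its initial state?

States satisfying ¬t → AX (¬t ∨ p): {s1, s2}.
States satisfying AG (¬t → AX (¬t ∨ p)): {s2}.
s0 is reachable from s0 and violates ¬t → AX (¬t ∨ p), so AG fails at s0.
s0 ∉ Sat(AG (¬t → AX (¬t ∨ p))).

No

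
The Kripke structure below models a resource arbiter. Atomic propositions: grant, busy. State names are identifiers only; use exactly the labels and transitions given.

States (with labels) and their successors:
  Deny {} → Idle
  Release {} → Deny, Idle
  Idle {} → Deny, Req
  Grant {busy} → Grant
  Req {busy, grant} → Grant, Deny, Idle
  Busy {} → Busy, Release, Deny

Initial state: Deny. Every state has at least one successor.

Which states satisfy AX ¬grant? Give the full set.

States satisfying ¬grant: {Deny, Release, Idle, Grant, Busy}.
States satisfying AX ¬grant: {Deny, Release, Grant, Req, Busy}.

{Deny, Release, Grant, Req, Busy}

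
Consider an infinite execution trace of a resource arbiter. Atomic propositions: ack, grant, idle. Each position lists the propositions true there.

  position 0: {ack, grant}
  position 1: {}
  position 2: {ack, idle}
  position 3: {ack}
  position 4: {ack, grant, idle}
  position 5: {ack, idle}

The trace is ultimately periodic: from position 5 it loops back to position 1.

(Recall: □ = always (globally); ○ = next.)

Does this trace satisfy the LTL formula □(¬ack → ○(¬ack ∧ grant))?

Does not hold

¬ack → ○(¬ack ∧ grant) must hold at every position from 0 onward. It fails at position 1, so □(¬ack → ○(¬ack ∧ grant)) is false.
Positions where ¬ack holds: 1.
Check ○(¬ack ∧ grant) at each: 1→fails.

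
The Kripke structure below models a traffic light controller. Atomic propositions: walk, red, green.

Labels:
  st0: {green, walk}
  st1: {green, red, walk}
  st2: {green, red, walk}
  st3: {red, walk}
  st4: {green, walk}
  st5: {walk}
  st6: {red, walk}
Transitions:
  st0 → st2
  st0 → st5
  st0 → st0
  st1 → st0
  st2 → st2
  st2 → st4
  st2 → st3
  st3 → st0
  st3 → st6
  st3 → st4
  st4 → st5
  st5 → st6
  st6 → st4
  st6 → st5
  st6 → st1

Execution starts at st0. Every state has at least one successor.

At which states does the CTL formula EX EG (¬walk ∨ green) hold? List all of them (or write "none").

States satisfying EG (¬walk ∨ green): {st0, st1, st2}.
States satisfying EX EG (¬walk ∨ green): {st0, st1, st2, st3, st6}.

{st0, st1, st2, st3, st6}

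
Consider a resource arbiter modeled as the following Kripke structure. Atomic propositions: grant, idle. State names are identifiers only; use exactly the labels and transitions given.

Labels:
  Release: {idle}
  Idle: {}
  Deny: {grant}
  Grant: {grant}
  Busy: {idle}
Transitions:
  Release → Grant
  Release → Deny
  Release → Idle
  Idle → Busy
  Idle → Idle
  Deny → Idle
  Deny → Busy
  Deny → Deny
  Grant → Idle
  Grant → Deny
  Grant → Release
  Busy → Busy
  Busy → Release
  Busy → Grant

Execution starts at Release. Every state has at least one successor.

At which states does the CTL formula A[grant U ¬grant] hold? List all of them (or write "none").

States satisfying grant: {Deny, Grant}.
States satisfying ¬grant: {Release, Idle, Busy}.
States satisfying A[grant U ¬grant]: {Release, Idle, Busy}.

{Release, Idle, Busy}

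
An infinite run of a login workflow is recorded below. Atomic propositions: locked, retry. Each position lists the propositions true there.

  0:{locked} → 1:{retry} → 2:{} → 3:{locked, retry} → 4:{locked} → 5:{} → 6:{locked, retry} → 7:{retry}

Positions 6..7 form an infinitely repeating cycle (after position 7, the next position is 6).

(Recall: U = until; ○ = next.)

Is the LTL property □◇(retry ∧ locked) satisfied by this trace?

Yes

◇(retry ∧ locked) holds at every position 0..7, and those are all positions ever visited, so □◇(retry ∧ locked) holds.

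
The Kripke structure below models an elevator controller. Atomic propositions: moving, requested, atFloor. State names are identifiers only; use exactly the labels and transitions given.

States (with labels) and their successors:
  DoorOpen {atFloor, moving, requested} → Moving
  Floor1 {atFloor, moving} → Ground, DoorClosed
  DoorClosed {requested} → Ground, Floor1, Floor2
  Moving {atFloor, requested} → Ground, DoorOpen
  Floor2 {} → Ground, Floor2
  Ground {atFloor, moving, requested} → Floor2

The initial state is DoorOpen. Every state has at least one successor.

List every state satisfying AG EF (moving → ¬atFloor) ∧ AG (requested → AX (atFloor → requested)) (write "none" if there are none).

{DoorOpen, Moving, Floor2, Ground}

States satisfying EF (moving → ¬atFloor): {DoorOpen, Floor1, DoorClosed, Moving, Floor2, Ground}.
States satisfying AG EF (moving → ¬atFloor): {DoorOpen, Floor1, DoorClosed, Moving, Floor2, Ground}.
States satisfying requested → AX (atFloor → requested): {DoorOpen, Floor1, Moving, Floor2, Ground}.
States satisfying AG (requested → AX (atFloor → requested)): {DoorOpen, Moving, Floor2, Ground}.
States satisfying AG EF (moving → ¬atFloor) ∧ AG (requested → AX (atFloor → requested)): {DoorOpen, Moving, Floor2, Ground}.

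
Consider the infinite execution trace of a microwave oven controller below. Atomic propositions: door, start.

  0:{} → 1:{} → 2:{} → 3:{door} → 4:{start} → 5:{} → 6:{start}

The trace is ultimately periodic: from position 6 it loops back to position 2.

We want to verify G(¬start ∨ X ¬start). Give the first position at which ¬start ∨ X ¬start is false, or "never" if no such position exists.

¬start ∨ X ¬start holds at every position 0..6, and those are all the positions the trace ever visits, so the invariant G(¬start ∨ X ¬start) is never violated.

never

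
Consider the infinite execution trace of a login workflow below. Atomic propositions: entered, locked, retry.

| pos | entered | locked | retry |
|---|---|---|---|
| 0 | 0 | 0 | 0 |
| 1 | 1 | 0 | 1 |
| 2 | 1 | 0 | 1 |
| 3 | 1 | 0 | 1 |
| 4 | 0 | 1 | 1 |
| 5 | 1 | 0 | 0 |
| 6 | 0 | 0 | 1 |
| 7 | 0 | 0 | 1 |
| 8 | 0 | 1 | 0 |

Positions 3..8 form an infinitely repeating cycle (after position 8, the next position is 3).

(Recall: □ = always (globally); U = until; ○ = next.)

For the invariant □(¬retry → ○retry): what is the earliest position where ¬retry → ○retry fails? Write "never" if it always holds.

never

¬retry → ○retry holds at every position 0..8, and those are all the positions the trace ever visits, so the invariant □(¬retry → ○retry) is never violated.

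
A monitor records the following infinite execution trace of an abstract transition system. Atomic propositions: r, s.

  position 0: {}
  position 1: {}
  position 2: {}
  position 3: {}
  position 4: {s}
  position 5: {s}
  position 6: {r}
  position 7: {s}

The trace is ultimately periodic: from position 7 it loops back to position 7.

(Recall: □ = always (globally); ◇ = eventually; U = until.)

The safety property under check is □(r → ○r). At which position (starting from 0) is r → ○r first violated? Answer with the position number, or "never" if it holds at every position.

6

Check r → ○r at each position in order: 0 ✓, 1 ✓, 2 ✓, 3 ✓, 4 ✓, 5 ✓.
At position 6 the labels are {r} and the next position 7 has {s}, so r → ○r is false there. This is the first violation.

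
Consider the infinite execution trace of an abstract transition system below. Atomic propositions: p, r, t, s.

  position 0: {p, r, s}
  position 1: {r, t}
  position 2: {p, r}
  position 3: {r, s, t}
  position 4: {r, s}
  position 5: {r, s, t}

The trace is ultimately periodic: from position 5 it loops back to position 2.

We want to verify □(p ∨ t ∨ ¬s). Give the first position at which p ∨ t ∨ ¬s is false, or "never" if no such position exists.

4

Check p ∨ t ∨ ¬s at each position in order: 0 ✓, 1 ✓, 2 ✓, 3 ✓.
At position 4 the labels are {r, s}, so p ∨ t ∨ ¬s is false there. This is the first violation.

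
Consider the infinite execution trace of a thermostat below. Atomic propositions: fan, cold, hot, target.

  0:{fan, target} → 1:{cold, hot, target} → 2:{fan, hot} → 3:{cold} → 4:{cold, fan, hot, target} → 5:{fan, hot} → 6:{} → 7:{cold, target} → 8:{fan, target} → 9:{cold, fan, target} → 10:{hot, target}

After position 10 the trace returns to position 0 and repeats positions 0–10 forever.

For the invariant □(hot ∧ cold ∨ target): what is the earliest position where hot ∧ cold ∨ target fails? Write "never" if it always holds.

Check hot ∧ cold ∨ target at each position in order: 0 ✓, 1 ✓.
At position 2 the labels are {fan, hot}, so hot ∧ cold ∨ target is false there. This is the first violation.

2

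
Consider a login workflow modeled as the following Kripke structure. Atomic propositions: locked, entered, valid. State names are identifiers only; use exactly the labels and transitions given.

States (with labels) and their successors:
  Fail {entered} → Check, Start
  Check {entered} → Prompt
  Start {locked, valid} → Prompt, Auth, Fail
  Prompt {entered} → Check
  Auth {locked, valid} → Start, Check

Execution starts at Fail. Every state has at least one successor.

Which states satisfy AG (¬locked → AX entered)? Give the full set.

{Check, Prompt}

States satisfying ¬locked → AX entered: {Check, Start, Prompt, Auth}.
States satisfying AG (¬locked → AX entered): {Check, Prompt}.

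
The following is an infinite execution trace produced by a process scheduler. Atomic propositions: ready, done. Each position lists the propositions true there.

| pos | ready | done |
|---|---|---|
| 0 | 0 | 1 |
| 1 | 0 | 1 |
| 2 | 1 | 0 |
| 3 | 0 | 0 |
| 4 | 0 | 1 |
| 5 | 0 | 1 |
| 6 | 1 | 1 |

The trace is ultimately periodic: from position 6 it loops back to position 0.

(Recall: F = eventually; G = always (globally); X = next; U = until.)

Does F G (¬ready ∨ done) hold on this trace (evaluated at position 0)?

G (¬ready ∨ done) is false at every position 0..6, so it never becomes true and F G (¬ready ∨ done) fails.

Violated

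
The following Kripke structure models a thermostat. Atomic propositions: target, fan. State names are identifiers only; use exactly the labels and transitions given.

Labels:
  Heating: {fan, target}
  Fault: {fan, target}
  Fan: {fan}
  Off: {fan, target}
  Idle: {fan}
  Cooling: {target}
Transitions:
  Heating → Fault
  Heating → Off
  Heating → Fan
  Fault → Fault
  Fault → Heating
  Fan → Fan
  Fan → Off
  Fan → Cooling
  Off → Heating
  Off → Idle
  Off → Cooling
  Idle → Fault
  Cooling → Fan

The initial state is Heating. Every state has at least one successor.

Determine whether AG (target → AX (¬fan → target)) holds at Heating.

States satisfying target → AX (¬fan → target): {Heating, Fault, Fan, Off, Idle, Cooling}.
States satisfying AG (target → AX (¬fan → target)): {Heating, Fault, Fan, Off, Idle, Cooling}.
Every state reachable from Heating satisfies target → AX (¬fan → target).
Heating ∈ Sat(AG (target → AX (¬fan → target))).

Satisfied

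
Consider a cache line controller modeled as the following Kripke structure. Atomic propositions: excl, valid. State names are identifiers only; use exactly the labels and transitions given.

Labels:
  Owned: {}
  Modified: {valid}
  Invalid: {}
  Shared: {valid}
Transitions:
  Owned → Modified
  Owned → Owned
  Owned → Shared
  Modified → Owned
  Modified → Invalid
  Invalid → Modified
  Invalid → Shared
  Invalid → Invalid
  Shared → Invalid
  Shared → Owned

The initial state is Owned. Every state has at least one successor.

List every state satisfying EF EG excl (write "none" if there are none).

none

States satisfying EG excl: ∅.
States satisfying EF EG excl: ∅.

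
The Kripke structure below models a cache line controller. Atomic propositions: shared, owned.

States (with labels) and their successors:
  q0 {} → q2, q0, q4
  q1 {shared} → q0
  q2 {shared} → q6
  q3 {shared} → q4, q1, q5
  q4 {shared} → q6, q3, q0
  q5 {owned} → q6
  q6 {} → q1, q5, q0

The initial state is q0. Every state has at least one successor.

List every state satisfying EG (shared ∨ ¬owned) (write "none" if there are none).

States satisfying shared ∨ ¬owned: {q0, q1, q2, q3, q4, q6}.
States satisfying EG (shared ∨ ¬owned): {q0, q1, q2, q3, q4, q6}.

{q0, q1, q2, q3, q4, q6}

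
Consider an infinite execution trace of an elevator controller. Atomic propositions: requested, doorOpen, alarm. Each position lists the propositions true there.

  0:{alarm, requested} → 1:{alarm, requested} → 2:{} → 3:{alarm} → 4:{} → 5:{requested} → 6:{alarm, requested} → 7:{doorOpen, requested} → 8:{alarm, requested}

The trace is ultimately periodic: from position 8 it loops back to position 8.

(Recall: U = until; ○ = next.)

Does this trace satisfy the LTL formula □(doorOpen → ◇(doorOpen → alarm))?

doorOpen → ◇(doorOpen → alarm) holds at every position 0..8, and those are all positions ever visited, so □(doorOpen → ◇(doorOpen → alarm)) holds.
Positions where doorOpen holds: 7.
Check ◇(doorOpen → alarm) at each: 7→ok.

Holds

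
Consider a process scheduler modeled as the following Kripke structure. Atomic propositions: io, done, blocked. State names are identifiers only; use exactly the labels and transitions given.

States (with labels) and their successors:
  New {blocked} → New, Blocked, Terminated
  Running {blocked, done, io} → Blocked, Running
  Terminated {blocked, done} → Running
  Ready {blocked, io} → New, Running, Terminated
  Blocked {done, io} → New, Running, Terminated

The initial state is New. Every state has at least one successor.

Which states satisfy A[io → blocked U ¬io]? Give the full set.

{New, Terminated}

States satisfying io → blocked: {New, Running, Terminated, Ready}.
States satisfying ¬io: {New, Terminated}.
States satisfying A[io → blocked U ¬io]: {New, Terminated}.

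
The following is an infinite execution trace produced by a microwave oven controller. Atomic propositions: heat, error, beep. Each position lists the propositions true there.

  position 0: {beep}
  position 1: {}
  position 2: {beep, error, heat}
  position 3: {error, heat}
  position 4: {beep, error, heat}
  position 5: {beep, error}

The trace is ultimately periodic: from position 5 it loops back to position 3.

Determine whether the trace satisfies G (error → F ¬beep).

Satisfied

error → F ¬beep holds at every position 0..5, and those are all positions ever visited, so G (error → F ¬beep) holds.
Positions where error holds: 2, 3, 4, 5.
Check F ¬beep at each: 2→ok, 3→ok, 4→ok, 5→ok.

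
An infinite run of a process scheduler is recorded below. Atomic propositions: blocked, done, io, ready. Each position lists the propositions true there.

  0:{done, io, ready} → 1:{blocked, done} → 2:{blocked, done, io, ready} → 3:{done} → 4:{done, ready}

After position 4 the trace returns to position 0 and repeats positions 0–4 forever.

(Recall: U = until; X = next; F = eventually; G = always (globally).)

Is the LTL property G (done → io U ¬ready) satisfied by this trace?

No

done → io U ¬ready must hold at every position from 0 onward. It fails at position 4, so G (done → io U ¬ready) is false.
Positions where done holds: 0, 1, 2, 3, 4.
Check io U ¬ready at each: 0→ok, 1→ok, 2→ok, 3→ok, 4→fails.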